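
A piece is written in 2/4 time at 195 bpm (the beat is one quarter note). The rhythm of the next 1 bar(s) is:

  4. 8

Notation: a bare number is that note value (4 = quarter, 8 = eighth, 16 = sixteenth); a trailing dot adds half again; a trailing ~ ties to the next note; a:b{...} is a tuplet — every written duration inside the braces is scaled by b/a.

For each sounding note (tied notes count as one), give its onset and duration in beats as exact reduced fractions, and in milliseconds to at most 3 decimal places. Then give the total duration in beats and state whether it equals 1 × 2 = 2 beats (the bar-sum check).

1) 0.0ms=0b +461.538ms=3/2b
2) 461.538ms=3/2b +153.846ms=1/2b
Σ=2b of 2 (195bpm 2/4) — PASS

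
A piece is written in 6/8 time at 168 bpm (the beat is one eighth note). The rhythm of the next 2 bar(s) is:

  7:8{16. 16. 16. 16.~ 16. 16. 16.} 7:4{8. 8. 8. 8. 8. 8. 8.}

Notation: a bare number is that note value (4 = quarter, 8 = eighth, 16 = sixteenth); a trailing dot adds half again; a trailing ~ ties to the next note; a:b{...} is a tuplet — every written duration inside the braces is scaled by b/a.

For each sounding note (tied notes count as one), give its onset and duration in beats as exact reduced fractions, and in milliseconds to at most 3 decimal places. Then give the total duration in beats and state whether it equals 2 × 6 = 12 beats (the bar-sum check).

1) 0.0ms=0b +306.122ms=6/7b
2) 306.122ms=6/7b +306.122ms=6/7b
3) 612.245ms=12/7b +306.122ms=6/7b
4) 918.367ms=18/7b +612.245ms=12/7b
5) 1530.612ms=30/7b +306.122ms=6/7b
6) 1836.735ms=36/7b +306.122ms=6/7b
7) 2142.857ms=6b +306.122ms=6/7b
8) 2448.98ms=48/7b +306.122ms=6/7b
9) 2755.102ms=54/7b +306.122ms=6/7b
10) 3061.224ms=60/7b +306.122ms=6/7b
11) 3367.347ms=66/7b +306.122ms=6/7b
12) 3673.469ms=72/7b +306.122ms=6/7b
13) 3979.592ms=78/7b +306.122ms=6/7b
Σ=12b of 12 (168bpm 6/8) — PASS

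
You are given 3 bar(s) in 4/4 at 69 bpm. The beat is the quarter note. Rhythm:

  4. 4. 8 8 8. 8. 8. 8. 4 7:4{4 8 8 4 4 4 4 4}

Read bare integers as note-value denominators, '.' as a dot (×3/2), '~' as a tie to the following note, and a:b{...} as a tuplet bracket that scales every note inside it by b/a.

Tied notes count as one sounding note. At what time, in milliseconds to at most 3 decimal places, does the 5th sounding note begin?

note 5 onset = 4b = 3478.261ms

1. 0.0ms @ 0 + 1304.348ms (3/2)
2. 1304.348ms @ 3/2 + 1304.348ms (3/2)
3. 2608.696ms @ 3 + 434.783ms (1/2)
4. 3043.478ms @ 7/2 + 434.783ms (1/2)
5. 3478.261ms @ 4 + 652.174ms (3/4)
6. 4130.435ms @ 19/4 + 652.174ms (3/4)
7. 4782.609ms @ 11/2 + 652.174ms (3/4)
8. 5434.783ms @ 25/4 + 652.174ms (3/4)
9. 6086.957ms @ 7 + 869.565ms (1)
10. 6956.522ms @ 8 + 496.894ms (4/7)
11. 7453.416ms @ 60/7 + 248.447ms (2/7)
12. 7701.863ms @ 62/7 + 248.447ms (2/7)
13. 7950.311ms @ 64/7 + 496.894ms (4/7)
14. 8447.205ms @ 68/7 + 496.894ms (4/7)
15. 8944.099ms @ 72/7 + 496.894ms (4/7)
16. 9440.994ms @ 76/7 + 496.894ms (4/7)
17. 9937.888ms @ 80/7 + 496.894ms (4/7)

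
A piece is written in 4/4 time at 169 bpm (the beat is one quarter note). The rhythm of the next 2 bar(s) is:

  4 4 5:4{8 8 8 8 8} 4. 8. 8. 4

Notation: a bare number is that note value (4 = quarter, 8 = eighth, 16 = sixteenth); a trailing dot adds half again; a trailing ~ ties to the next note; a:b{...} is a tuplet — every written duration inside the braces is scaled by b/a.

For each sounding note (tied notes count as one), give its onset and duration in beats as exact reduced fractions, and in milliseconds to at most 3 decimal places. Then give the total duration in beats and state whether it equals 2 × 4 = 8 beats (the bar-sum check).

1) 0.0ms=0b +355.03ms=1b
2) 355.03ms=1b +355.03ms=1b
3) 710.059ms=2b +142.012ms=2/5b
4) 852.071ms=12/5b +142.012ms=2/5b
5) 994.083ms=14/5b +142.012ms=2/5b
6) 1136.095ms=16/5b +142.012ms=2/5b
7) 1278.107ms=18/5b +142.012ms=2/5b
8) 1420.118ms=4b +532.544ms=3/2b
9) 1952.663ms=11/2b +266.272ms=3/4b
10) 2218.935ms=25/4b +266.272ms=3/4b
11) 2485.207ms=7b +355.03ms=1b
Σ=8b of 8 (169bpm 4/4) — PASS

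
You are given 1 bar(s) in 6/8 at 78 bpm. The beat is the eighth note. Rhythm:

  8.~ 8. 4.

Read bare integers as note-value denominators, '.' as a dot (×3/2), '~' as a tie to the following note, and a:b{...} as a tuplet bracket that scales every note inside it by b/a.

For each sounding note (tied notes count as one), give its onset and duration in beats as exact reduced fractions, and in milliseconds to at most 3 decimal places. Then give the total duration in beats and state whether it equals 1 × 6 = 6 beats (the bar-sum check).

1) 0.0ms=0b +2307.692ms=3b
2) 2307.692ms=3b +2307.692ms=3b
Σ=6b of 6 (78bpm 6/8) — PASS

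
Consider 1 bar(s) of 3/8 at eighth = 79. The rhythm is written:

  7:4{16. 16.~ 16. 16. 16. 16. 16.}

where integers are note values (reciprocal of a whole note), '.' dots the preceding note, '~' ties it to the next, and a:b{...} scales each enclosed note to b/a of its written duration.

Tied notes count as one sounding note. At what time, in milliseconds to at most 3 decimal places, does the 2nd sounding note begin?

1. 0.0ms @ 0 + 325.497ms (3/7)
2. 325.497ms @ 3/7 + 650.995ms (6/7)
3. 976.492ms @ 9/7 + 325.497ms (3/7)
4. 1301.989ms @ 12/7 + 325.497ms (3/7)
5. 1627.486ms @ 15/7 + 325.497ms (3/7)
6. 1952.984ms @ 18/7 + 325.497ms (3/7)

note 2 onset = 3/7b = 325.497ms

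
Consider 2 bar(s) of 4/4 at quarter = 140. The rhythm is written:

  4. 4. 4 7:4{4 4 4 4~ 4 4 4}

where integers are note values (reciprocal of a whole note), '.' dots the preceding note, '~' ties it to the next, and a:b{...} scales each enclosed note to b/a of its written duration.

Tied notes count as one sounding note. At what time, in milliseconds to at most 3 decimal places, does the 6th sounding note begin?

1. 0.0ms @ 0 + 642.857ms (3/2)
2. 642.857ms @ 3/2 + 642.857ms (3/2)
3. 1285.714ms @ 3 + 428.571ms (1)
4. 1714.286ms @ 4 + 244.898ms (4/7)
5. 1959.184ms @ 32/7 + 244.898ms (4/7)
6. 2204.082ms @ 36/7 + 244.898ms (4/7)
7. 2448.98ms @ 40/7 + 489.796ms (8/7)
8. 2938.776ms @ 48/7 + 244.898ms (4/7)
9. 3183.673ms @ 52/7 + 244.898ms (4/7)

note 6 onset = 36/7b = 2204.082ms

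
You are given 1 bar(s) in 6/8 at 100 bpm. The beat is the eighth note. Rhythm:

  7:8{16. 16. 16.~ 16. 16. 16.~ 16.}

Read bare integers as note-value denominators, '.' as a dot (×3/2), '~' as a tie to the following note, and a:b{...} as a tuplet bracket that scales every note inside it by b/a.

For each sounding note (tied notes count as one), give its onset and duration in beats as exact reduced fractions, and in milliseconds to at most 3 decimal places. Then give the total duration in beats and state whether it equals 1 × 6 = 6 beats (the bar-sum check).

1) 0.0ms=0b +514.286ms=6/7b
2) 514.286ms=6/7b +514.286ms=6/7b
3) 1028.571ms=12/7b +1028.571ms=12/7b
4) 2057.143ms=24/7b +514.286ms=6/7b
5) 2571.429ms=30/7b +1028.571ms=12/7b
Σ=6b of 6 (100bpm 6/8) — PASS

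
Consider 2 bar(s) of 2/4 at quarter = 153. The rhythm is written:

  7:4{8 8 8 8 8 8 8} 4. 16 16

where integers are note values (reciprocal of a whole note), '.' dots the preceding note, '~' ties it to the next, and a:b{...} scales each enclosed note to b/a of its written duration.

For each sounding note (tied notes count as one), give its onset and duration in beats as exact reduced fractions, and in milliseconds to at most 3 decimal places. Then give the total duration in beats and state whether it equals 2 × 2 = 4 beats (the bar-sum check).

1) 0.0ms=0b +112.045ms=2/7b
2) 112.045ms=2/7b +112.045ms=2/7b
3) 224.09ms=4/7b +112.045ms=2/7b
4) 336.134ms=6/7b +112.045ms=2/7b
5) 448.179ms=8/7b +112.045ms=2/7b
6) 560.224ms=10/7b +112.045ms=2/7b
7) 672.269ms=12/7b +112.045ms=2/7b
8) 784.314ms=2b +588.235ms=3/2b
9) 1372.549ms=7/2b +98.039ms=1/4b
10) 1470.588ms=15/4b +98.039ms=1/4b
Σ=4b of 4 (153bpm 2/4) — PASS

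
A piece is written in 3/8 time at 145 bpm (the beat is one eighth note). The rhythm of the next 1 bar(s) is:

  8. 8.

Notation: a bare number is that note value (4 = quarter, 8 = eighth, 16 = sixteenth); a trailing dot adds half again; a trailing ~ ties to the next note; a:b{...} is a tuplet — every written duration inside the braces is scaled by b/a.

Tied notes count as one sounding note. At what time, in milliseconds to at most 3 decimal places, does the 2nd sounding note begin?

1. 0.0ms @ 0 + 620.69ms (3/2)
2. 620.69ms @ 3/2 + 620.69ms (3/2)

note 2 onset = 3/2b = 620.69ms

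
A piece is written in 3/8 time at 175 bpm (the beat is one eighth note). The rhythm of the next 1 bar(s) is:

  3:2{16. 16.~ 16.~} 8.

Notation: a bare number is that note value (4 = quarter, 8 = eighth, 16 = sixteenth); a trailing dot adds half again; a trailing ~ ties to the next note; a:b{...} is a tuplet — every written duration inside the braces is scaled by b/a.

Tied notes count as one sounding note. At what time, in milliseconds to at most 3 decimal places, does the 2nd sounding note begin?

1. 0.0ms @ 0 + 171.429ms (1/2)
2. 171.429ms @ 1/2 + 857.143ms (5/2)

note 2 onset = 1/2b = 171.429ms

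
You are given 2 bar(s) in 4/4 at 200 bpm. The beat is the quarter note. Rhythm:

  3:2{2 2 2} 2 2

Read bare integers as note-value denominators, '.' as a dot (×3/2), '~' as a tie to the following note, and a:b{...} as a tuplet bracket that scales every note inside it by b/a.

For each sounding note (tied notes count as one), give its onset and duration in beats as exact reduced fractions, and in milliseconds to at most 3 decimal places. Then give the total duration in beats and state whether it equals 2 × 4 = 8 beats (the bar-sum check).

1) 0.0ms=0b +400.0ms=4/3b
2) 400.0ms=4/3b +400.0ms=4/3b
3) 800.0ms=8/3b +400.0ms=4/3b
4) 1200.0ms=4b +600.0ms=2b
5) 1800.0ms=6b +600.0ms=2b
Σ=8b of 8 (200bpm 4/4) — PASS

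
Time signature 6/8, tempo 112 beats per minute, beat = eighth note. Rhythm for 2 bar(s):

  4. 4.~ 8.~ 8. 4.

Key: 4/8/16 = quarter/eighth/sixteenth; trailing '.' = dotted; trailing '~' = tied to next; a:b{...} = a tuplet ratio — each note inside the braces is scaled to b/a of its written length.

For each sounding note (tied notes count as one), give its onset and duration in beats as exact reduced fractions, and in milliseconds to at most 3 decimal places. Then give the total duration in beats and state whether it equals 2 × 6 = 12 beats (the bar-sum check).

1) 0.0ms=0b +1607.143ms=3b
2) 1607.143ms=3b +3214.286ms=6b
3) 4821.429ms=9b +1607.143ms=3b
Σ=12b of 12 (112bpm 6/8) — PASS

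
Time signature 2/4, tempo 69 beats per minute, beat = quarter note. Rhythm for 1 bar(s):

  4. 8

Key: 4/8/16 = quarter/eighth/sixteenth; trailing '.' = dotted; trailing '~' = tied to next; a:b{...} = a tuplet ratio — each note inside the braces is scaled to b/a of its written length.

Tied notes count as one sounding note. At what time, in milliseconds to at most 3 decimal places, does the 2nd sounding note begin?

1. 0.0ms @ 0 + 1304.348ms (3/2)
2. 1304.348ms @ 3/2 + 434.783ms (1/2)

note 2 onset = 3/2b = 1304.348ms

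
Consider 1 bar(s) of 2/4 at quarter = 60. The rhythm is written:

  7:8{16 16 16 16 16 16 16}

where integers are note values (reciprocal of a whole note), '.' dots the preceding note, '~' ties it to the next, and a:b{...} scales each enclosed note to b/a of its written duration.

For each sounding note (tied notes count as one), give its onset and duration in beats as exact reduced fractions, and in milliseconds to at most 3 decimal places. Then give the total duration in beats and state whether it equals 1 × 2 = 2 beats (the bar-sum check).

1) 0.0ms=0b +285.714ms=2/7b
2) 285.714ms=2/7b +285.714ms=2/7b
3) 571.429ms=4/7b +285.714ms=2/7b
4) 857.143ms=6/7b +285.714ms=2/7b
5) 1142.857ms=8/7b +285.714ms=2/7b
6) 1428.571ms=10/7b +285.714ms=2/7b
7) 1714.286ms=12/7b +285.714ms=2/7b
Σ=2b of 2 (60bpm 2/4) — PASS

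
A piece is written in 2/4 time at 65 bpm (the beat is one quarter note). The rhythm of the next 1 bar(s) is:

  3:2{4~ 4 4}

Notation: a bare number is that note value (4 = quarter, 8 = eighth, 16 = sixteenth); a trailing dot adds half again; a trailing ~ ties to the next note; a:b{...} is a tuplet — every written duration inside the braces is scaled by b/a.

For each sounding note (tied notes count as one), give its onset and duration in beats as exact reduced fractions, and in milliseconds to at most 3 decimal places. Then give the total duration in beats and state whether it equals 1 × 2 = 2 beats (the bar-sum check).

1) 0.0ms=0b +1230.769ms=4/3b
2) 1230.769ms=4/3b +615.385ms=2/3b
Σ=2b of 2 (65bpm 2/4) — PASS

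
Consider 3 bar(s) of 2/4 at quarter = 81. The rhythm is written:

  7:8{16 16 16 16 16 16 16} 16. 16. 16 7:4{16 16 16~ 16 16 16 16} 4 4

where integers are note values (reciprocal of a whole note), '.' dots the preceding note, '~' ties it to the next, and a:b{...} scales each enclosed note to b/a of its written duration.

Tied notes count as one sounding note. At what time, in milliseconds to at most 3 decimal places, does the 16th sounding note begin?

note 16 onset = 27/7b = 2857.143ms

1. 0.0ms @ 0 + 211.64ms (2/7)
2. 211.64ms @ 2/7 + 211.64ms (2/7)
3. 423.28ms @ 4/7 + 211.64ms (2/7)
4. 634.921ms @ 6/7 + 211.64ms (2/7)
5. 846.561ms @ 8/7 + 211.64ms (2/7)
6. 1058.201ms @ 10/7 + 211.64ms (2/7)
7. 1269.841ms @ 12/7 + 211.64ms (2/7)
8. 1481.481ms @ 2 + 277.778ms (3/8)
9. 1759.259ms @ 19/8 + 277.778ms (3/8)
10. 2037.037ms @ 11/4 + 185.185ms (1/4)
11. 2222.222ms @ 3 + 105.82ms (1/7)
12. 2328.042ms @ 22/7 + 105.82ms (1/7)
13. 2433.862ms @ 23/7 + 211.64ms (2/7)
14. 2645.503ms @ 25/7 + 105.82ms (1/7)
15. 2751.323ms @ 26/7 + 105.82ms (1/7)
16. 2857.143ms @ 27/7 + 105.82ms (1/7)
17. 2962.963ms @ 4 + 740.741ms (1)
18. 3703.704ms @ 5 + 740.741ms (1)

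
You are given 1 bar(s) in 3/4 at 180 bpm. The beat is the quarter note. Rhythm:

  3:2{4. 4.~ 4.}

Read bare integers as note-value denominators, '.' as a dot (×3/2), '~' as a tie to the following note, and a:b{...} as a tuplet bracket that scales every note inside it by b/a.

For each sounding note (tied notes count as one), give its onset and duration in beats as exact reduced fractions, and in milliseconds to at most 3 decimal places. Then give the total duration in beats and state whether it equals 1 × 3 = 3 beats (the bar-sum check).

1) 0.0ms=0b +333.333ms=1b
2) 333.333ms=1b +666.667ms=2b
Σ=3b of 3 (180bpm 3/4) — PASS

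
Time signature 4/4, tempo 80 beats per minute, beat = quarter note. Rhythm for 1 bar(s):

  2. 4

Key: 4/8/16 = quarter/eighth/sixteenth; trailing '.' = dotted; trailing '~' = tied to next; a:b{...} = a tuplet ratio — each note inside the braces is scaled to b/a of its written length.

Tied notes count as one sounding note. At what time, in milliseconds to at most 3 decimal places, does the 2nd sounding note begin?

1. 0.0ms @ 0 + 2250.0ms (3)
2. 2250.0ms @ 3 + 750.0ms (1)

note 2 onset = 3b = 2250.0ms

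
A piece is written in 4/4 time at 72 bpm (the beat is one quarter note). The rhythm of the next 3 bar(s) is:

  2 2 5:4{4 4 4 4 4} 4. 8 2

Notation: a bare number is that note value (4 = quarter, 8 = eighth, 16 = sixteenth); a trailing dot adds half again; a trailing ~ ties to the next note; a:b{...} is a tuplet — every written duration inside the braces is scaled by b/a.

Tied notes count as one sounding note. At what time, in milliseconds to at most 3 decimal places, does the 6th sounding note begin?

note 6 onset = 32/5b = 5333.333ms

1. 0.0ms @ 0 + 1666.667ms (2)
2. 1666.667ms @ 2 + 1666.667ms (2)
3. 3333.333ms @ 4 + 666.667ms (4/5)
4. 4000.0ms @ 24/5 + 666.667ms (4/5)
5. 4666.667ms @ 28/5 + 666.667ms (4/5)
6. 5333.333ms @ 32/5 + 666.667ms (4/5)
7. 6000.0ms @ 36/5 + 666.667ms (4/5)
8. 6666.667ms @ 8 + 1250.0ms (3/2)
9. 7916.667ms @ 19/2 + 416.667ms (1/2)
10. 8333.333ms @ 10 + 1666.667ms (2)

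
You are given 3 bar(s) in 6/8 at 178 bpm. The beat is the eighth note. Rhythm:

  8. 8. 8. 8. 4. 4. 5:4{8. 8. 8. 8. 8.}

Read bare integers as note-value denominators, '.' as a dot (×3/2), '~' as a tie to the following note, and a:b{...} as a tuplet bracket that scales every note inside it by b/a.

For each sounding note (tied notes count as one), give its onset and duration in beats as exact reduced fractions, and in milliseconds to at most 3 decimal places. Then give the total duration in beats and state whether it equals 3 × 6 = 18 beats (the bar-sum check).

1) 0.0ms=0b +505.618ms=3/2b
2) 505.618ms=3/2b +505.618ms=3/2b
3) 1011.236ms=3b +505.618ms=3/2b
4) 1516.854ms=9/2b +505.618ms=3/2b
5) 2022.472ms=6b +1011.236ms=3b
6) 3033.708ms=9b +1011.236ms=3b
7) 4044.944ms=12b +404.494ms=6/5b
8) 4449.438ms=66/5b +404.494ms=6/5b
9) 4853.933ms=72/5b +404.494ms=6/5b
10) 5258.427ms=78/5b +404.494ms=6/5b
11) 5662.921ms=84/5b +404.494ms=6/5b
Σ=18b of 18 (178bpm 6/8) — PASS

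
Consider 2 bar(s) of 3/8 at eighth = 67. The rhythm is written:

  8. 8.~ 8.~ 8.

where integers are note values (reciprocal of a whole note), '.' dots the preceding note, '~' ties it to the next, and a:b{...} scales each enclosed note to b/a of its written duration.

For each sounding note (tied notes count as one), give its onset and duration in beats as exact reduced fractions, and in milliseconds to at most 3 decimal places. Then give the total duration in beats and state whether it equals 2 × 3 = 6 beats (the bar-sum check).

1) 0.0ms=0b +1343.284ms=3/2b
2) 1343.284ms=3/2b +4029.851ms=9/2b
Σ=6b of 6 (67bpm 3/8) — PASS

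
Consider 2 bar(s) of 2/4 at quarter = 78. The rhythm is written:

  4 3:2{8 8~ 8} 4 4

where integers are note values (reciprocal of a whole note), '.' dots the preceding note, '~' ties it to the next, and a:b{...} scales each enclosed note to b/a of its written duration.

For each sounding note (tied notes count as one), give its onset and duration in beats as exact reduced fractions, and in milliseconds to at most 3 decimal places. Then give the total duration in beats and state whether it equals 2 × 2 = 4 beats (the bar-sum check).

1) 0.0ms=0b +769.231ms=1b
2) 769.231ms=1b +256.41ms=1/3b
3) 1025.641ms=4/3b +512.821ms=2/3b
4) 1538.462ms=2b +769.231ms=1b
5) 2307.692ms=3b +769.231ms=1b
Σ=4b of 4 (78bpm 2/4) — PASS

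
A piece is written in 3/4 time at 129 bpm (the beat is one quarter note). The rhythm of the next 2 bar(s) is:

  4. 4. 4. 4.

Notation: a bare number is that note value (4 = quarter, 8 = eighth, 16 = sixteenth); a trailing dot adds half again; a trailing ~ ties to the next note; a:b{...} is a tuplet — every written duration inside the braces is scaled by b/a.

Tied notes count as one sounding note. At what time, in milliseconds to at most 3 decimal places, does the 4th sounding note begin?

1. 0.0ms @ 0 + 697.674ms (3/2)
2. 697.674ms @ 3/2 + 697.674ms (3/2)
3. 1395.349ms @ 3 + 697.674ms (3/2)
4. 2093.023ms @ 9/2 + 697.674ms (3/2)

note 4 onset = 9/2b = 2093.023ms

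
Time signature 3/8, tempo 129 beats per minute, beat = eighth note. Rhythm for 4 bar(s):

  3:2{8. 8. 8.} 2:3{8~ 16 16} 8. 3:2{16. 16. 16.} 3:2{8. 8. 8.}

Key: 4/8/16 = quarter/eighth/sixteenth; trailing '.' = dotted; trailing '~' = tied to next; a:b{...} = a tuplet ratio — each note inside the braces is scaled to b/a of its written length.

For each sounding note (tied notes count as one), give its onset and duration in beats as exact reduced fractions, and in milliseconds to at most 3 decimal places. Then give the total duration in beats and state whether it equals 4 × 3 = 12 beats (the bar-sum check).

1) 0.0ms=0b +465.116ms=1b
2) 465.116ms=1b +465.116ms=1b
3) 930.233ms=2b +465.116ms=1b
4) 1395.349ms=3b +1046.512ms=9/4b
5) 2441.86ms=21/4b +348.837ms=3/4b
6) 2790.698ms=6b +697.674ms=3/2b
7) 3488.372ms=15/2b +232.558ms=1/2b
8) 3720.93ms=8b +232.558ms=1/2b
9) 3953.488ms=17/2b +232.558ms=1/2b
10) 4186.047ms=9b +465.116ms=1b
11) 4651.163ms=10b +465.116ms=1b
12) 5116.279ms=11b +465.116ms=1b
Σ=12b of 12 (129bpm 3/8) — PASS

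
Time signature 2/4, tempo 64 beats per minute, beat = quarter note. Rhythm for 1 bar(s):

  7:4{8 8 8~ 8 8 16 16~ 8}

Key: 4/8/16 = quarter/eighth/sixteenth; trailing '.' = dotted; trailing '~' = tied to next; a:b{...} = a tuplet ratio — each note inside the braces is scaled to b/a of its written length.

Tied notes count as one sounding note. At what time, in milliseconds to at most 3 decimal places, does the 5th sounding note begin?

note 5 onset = 10/7b = 1339.286ms

1. 0.0ms @ 0 + 267.857ms (2/7)
2. 267.857ms @ 2/7 + 267.857ms (2/7)
3. 535.714ms @ 4/7 + 535.714ms (4/7)
4. 1071.429ms @ 8/7 + 267.857ms (2/7)
5. 1339.286ms @ 10/7 + 133.929ms (1/7)
6. 1473.214ms @ 11/7 + 401.786ms (3/7)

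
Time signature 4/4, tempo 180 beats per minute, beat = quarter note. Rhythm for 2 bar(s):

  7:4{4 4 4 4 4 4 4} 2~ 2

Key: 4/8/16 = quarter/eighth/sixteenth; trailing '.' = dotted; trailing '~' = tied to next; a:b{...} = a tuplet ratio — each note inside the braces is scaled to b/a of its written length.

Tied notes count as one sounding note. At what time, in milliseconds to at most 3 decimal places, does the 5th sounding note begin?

1. 0.0ms @ 0 + 190.476ms (4/7)
2. 190.476ms @ 4/7 + 190.476ms (4/7)
3. 380.952ms @ 8/7 + 190.476ms (4/7)
4. 571.429ms @ 12/7 + 190.476ms (4/7)
5. 761.905ms @ 16/7 + 190.476ms (4/7)
6. 952.381ms @ 20/7 + 190.476ms (4/7)
7. 1142.857ms @ 24/7 + 190.476ms (4/7)
8. 1333.333ms @ 4 + 1333.333ms (4)

note 5 onset = 16/7b = 761.905ms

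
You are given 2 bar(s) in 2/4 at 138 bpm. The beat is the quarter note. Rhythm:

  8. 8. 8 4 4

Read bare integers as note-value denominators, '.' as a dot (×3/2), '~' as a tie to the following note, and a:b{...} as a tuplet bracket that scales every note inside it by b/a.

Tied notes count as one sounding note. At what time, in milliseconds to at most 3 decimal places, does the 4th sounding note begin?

1. 0.0ms @ 0 + 326.087ms (3/4)
2. 326.087ms @ 3/4 + 326.087ms (3/4)
3. 652.174ms @ 3/2 + 217.391ms (1/2)
4. 869.565ms @ 2 + 434.783ms (1)
5. 1304.348ms @ 3 + 434.783ms (1)

note 4 onset = 2b = 869.565ms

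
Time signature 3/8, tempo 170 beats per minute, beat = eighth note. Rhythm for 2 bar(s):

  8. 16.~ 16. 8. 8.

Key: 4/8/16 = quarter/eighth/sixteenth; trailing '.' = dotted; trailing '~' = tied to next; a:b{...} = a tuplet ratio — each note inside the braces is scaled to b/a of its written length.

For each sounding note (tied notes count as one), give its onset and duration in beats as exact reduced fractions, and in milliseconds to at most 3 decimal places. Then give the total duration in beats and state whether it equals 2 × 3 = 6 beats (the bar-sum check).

1) 0.0ms=0b +529.412ms=3/2b
2) 529.412ms=3/2b +529.412ms=3/2b
3) 1058.824ms=3b +529.412ms=3/2b
4) 1588.235ms=9/2b +529.412ms=3/2b
Σ=6b of 6 (170bpm 3/8) — PASS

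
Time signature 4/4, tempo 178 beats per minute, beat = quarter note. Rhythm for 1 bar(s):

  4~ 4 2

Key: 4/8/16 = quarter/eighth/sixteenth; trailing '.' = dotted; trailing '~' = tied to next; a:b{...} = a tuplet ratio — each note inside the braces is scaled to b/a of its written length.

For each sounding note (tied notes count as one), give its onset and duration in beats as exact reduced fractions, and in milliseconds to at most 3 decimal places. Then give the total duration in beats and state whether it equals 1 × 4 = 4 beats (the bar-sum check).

1) 0.0ms=0b +674.157ms=2b
2) 674.157ms=2b +674.157ms=2b
Σ=4b of 4 (178bpm 4/4) — PASS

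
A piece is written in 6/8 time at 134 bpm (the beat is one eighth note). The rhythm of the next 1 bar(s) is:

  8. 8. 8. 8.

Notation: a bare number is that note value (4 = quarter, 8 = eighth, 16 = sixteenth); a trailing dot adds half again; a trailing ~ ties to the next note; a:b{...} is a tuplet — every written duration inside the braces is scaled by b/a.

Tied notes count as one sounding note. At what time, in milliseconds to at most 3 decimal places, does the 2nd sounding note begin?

1. 0.0ms @ 0 + 671.642ms (3/2)
2. 671.642ms @ 3/2 + 671.642ms (3/2)
3. 1343.284ms @ 3 + 671.642ms (3/2)
4. 2014.925ms @ 9/2 + 671.642ms (3/2)

note 2 onset = 3/2b = 671.642ms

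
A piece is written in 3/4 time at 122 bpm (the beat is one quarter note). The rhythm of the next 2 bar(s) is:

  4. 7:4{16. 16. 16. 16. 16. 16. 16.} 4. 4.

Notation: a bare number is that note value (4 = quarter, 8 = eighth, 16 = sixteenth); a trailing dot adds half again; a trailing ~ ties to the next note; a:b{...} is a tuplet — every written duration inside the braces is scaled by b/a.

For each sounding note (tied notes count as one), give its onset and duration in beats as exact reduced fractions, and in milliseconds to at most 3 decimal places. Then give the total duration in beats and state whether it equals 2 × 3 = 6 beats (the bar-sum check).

1) 0.0ms=0b +737.705ms=3/2b
2) 737.705ms=3/2b +105.386ms=3/14b
3) 843.091ms=12/7b +105.386ms=3/14b
4) 948.478ms=27/14b +105.386ms=3/14b
5) 1053.864ms=15/7b +105.386ms=3/14b
6) 1159.251ms=33/14b +105.386ms=3/14b
7) 1264.637ms=18/7b +105.386ms=3/14b
8) 1370.023ms=39/14b +105.386ms=3/14b
9) 1475.41ms=3b +737.705ms=3/2b
10) 2213.115ms=9/2b +737.705ms=3/2b
Σ=6b of 6 (122bpm 3/4) — PASS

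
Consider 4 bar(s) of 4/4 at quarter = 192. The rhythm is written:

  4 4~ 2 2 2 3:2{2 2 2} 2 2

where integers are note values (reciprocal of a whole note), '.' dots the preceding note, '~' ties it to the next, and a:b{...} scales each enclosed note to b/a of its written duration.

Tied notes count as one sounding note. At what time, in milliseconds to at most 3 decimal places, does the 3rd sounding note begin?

1. 0.0ms @ 0 + 312.5ms (1)
2. 312.5ms @ 1 + 937.5ms (3)
3. 1250.0ms @ 4 + 625.0ms (2)
4. 1875.0ms @ 6 + 625.0ms (2)
5. 2500.0ms @ 8 + 416.667ms (4/3)
6. 2916.667ms @ 28/3 + 416.667ms (4/3)
7. 3333.333ms @ 32/3 + 416.667ms (4/3)
8. 3750.0ms @ 12 + 625.0ms (2)
9. 4375.0ms @ 14 + 625.0ms (2)

note 3 onset = 4b = 1250.0ms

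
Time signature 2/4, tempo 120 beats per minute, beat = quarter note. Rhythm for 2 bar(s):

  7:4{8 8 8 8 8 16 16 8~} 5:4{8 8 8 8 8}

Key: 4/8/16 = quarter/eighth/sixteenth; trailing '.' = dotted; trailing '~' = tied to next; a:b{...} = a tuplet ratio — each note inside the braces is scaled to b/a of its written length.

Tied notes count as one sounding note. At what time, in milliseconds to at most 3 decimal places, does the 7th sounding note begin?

1. 0.0ms @ 0 + 142.857ms (2/7)
2. 142.857ms @ 2/7 + 142.857ms (2/7)
3. 285.714ms @ 4/7 + 142.857ms (2/7)
4. 428.571ms @ 6/7 + 142.857ms (2/7)
5. 571.429ms @ 8/7 + 142.857ms (2/7)
6. 714.286ms @ 10/7 + 71.429ms (1/7)
7. 785.714ms @ 11/7 + 71.429ms (1/7)
8. 857.143ms @ 12/7 + 342.857ms (24/35)
9. 1200.0ms @ 12/5 + 200.0ms (2/5)
10. 1400.0ms @ 14/5 + 200.0ms (2/5)
11. 1600.0ms @ 16/5 + 200.0ms (2/5)
12. 1800.0ms @ 18/5 + 200.0ms (2/5)

note 7 onset = 11/7b = 785.714ms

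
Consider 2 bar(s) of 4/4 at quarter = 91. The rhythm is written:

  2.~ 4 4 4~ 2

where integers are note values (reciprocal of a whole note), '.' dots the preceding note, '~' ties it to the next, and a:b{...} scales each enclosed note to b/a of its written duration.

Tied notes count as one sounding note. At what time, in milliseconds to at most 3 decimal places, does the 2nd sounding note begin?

1. 0.0ms @ 0 + 2637.363ms (4)
2. 2637.363ms @ 4 + 659.341ms (1)
3. 3296.703ms @ 5 + 1978.022ms (3)

note 2 onset = 4b = 2637.363ms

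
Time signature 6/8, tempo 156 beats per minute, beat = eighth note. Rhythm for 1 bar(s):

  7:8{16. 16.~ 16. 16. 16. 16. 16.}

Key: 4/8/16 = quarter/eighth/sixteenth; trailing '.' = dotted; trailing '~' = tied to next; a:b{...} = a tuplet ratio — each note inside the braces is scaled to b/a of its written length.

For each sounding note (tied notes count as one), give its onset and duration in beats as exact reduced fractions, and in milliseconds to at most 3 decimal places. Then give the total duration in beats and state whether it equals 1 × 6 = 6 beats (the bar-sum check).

1) 0.0ms=0b +329.67ms=6/7b
2) 329.67ms=6/7b +659.341ms=12/7b
3) 989.011ms=18/7b +329.67ms=6/7b
4) 1318.681ms=24/7b +329.67ms=6/7b
5) 1648.352ms=30/7b +329.67ms=6/7b
6) 1978.022ms=36/7b +329.67ms=6/7b
Σ=6b of 6 (156bpm 6/8) — PASS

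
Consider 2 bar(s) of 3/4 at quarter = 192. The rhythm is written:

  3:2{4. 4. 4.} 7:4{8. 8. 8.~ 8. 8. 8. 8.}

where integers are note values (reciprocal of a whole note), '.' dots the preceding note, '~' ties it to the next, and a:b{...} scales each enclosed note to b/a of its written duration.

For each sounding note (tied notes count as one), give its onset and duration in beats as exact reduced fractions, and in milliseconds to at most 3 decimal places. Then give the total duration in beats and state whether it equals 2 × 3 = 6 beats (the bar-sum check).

1) 0.0ms=0b +312.5ms=1b
2) 312.5ms=1b +312.5ms=1b
3) 625.0ms=2b +312.5ms=1b
4) 937.5ms=3b +133.929ms=3/7b
5) 1071.429ms=24/7b +133.929ms=3/7b
6) 1205.357ms=27/7b +267.857ms=6/7b
7) 1473.214ms=33/7b +133.929ms=3/7b
8) 1607.143ms=36/7b +133.929ms=3/7b
9) 1741.071ms=39/7b +133.929ms=3/7b
Σ=6b of 6 (192bpm 3/4) — PASS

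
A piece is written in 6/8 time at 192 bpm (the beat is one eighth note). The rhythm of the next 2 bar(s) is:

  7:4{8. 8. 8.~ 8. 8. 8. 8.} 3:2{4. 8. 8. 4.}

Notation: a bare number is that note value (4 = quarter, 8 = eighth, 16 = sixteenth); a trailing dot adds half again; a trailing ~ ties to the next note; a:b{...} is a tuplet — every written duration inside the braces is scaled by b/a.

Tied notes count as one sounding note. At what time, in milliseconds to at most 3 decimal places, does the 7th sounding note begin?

1. 0.0ms @ 0 + 267.857ms (6/7)
2. 267.857ms @ 6/7 + 267.857ms (6/7)
3. 535.714ms @ 12/7 + 535.714ms (12/7)
4. 1071.429ms @ 24/7 + 267.857ms (6/7)
5. 1339.286ms @ 30/7 + 267.857ms (6/7)
6. 1607.143ms @ 36/7 + 267.857ms (6/7)
7. 1875.0ms @ 6 + 625.0ms (2)
8. 2500.0ms @ 8 + 312.5ms (1)
9. 2812.5ms @ 9 + 312.5ms (1)
10. 3125.0ms @ 10 + 625.0ms (2)

note 7 onset = 6b = 1875.0ms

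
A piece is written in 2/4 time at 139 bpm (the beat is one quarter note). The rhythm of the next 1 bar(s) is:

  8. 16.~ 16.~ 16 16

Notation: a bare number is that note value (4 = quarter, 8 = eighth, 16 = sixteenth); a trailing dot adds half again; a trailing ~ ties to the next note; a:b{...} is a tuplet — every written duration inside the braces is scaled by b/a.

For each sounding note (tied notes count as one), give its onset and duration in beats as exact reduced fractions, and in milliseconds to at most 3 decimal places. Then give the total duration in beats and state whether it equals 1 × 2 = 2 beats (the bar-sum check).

1) 0.0ms=0b +323.741ms=3/4b
2) 323.741ms=3/4b +431.655ms=1b
3) 755.396ms=7/4b +107.914ms=1/4b
Σ=2b of 2 (139bpm 2/4) — PASS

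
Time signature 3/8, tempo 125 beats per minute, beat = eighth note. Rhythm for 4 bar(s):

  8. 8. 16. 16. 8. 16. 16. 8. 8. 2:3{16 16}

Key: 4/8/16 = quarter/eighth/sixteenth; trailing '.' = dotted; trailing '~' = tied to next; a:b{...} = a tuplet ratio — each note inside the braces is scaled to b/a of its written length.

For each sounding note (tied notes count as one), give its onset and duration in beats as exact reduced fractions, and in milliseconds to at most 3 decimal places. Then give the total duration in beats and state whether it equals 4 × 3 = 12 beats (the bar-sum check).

1) 0.0ms=0b +720.0ms=3/2b
2) 720.0ms=3/2b +720.0ms=3/2b
3) 1440.0ms=3b +360.0ms=3/4b
4) 1800.0ms=15/4b +360.0ms=3/4b
5) 2160.0ms=9/2b +720.0ms=3/2b
6) 2880.0ms=6b +360.0ms=3/4b
7) 3240.0ms=27/4b +360.0ms=3/4b
8) 3600.0ms=15/2b +720.0ms=3/2b
9) 4320.0ms=9b +720.0ms=3/2b
10) 5040.0ms=21/2b +360.0ms=3/4b
11) 5400.0ms=45/4b +360.0ms=3/4b
Σ=12b of 12 (125bpm 3/8) — PASS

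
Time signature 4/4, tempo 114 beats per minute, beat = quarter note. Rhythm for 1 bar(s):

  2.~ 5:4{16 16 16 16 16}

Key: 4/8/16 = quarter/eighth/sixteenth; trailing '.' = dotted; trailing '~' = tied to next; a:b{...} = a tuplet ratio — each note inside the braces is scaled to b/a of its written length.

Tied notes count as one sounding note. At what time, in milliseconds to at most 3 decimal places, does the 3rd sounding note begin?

note 3 onset = 17/5b = 1789.474ms

1. 0.0ms @ 0 + 1684.211ms (16/5)
2. 1684.211ms @ 16/5 + 105.263ms (1/5)
3. 1789.474ms @ 17/5 + 105.263ms (1/5)
4. 1894.737ms @ 18/5 + 105.263ms (1/5)
5. 2000.0ms @ 19/5 + 105.263ms (1/5)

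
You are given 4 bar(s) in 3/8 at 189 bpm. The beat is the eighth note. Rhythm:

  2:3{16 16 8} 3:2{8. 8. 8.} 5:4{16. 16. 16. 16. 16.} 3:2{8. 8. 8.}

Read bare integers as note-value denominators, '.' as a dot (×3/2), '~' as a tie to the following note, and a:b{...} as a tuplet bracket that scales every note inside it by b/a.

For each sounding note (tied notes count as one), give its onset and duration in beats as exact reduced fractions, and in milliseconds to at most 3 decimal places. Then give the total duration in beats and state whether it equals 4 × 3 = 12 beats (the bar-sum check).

1) 0.0ms=0b +238.095ms=3/4b
2) 238.095ms=3/4b +238.095ms=3/4b
3) 476.19ms=3/2b +476.19ms=3/2b
4) 952.381ms=3b +317.46ms=1b
5) 1269.841ms=4b +317.46ms=1b
6) 1587.302ms=5b +317.46ms=1b
7) 1904.762ms=6b +190.476ms=3/5b
8) 2095.238ms=33/5b +190.476ms=3/5b
9) 2285.714ms=36/5b +190.476ms=3/5b
10) 2476.19ms=39/5b +190.476ms=3/5b
11) 2666.667ms=42/5b +190.476ms=3/5b
12) 2857.143ms=9b +317.46ms=1b
13) 3174.603ms=10b +317.46ms=1b
14) 3492.063ms=11b +317.46ms=1b
Σ=12b of 12 (189bpm 3/8) — PASS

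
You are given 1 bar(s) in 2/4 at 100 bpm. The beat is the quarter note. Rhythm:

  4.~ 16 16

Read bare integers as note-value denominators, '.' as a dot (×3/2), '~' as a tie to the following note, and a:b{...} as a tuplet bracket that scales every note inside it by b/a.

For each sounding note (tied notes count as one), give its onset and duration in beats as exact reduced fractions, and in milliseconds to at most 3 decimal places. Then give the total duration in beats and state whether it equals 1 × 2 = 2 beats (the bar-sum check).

1) 0.0ms=0b +1050.0ms=7/4b
2) 1050.0ms=7/4b +150.0ms=1/4b
Σ=2b of 2 (100bpm 2/4) — PASS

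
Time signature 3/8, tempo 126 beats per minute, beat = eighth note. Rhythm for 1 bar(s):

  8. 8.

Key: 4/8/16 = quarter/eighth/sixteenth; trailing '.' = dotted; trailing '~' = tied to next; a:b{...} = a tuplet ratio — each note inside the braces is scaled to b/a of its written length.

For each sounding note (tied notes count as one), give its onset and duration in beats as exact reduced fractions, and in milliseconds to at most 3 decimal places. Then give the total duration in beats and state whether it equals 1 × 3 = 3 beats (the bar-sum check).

1) 0.0ms=0b +714.286ms=3/2b
2) 714.286ms=3/2b +714.286ms=3/2b
Σ=3b of 3 (126bpm 3/8) — PASS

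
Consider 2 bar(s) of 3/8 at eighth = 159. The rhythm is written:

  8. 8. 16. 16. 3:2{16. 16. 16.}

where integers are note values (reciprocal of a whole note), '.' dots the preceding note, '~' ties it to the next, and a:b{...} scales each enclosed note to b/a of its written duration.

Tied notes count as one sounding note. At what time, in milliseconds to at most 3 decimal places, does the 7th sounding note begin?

1. 0.0ms @ 0 + 566.038ms (3/2)
2. 566.038ms @ 3/2 + 566.038ms (3/2)
3. 1132.075ms @ 3 + 283.019ms (3/4)
4. 1415.094ms @ 15/4 + 283.019ms (3/4)
5. 1698.113ms @ 9/2 + 188.679ms (1/2)
6. 1886.792ms @ 5 + 188.679ms (1/2)
7. 2075.472ms @ 11/2 + 188.679ms (1/2)

note 7 onset = 11/2b = 2075.472ms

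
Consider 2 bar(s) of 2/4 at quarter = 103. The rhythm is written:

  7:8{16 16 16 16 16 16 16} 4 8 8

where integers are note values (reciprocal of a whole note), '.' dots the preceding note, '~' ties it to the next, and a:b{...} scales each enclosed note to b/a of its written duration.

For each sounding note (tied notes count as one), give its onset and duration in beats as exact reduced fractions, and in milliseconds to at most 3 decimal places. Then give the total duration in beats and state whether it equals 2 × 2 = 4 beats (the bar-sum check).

1) 0.0ms=0b +166.436ms=2/7b
2) 166.436ms=2/7b +166.436ms=2/7b
3) 332.871ms=4/7b +166.436ms=2/7b
4) 499.307ms=6/7b +166.436ms=2/7b
5) 665.742ms=8/7b +166.436ms=2/7b
6) 832.178ms=10/7b +166.436ms=2/7b
7) 998.613ms=12/7b +166.436ms=2/7b
8) 1165.049ms=2b +582.524ms=1b
9) 1747.573ms=3b +291.262ms=1/2b
10) 2038.835ms=7/2b +291.262ms=1/2b
Σ=4b of 4 (103bpm 2/4) — PASS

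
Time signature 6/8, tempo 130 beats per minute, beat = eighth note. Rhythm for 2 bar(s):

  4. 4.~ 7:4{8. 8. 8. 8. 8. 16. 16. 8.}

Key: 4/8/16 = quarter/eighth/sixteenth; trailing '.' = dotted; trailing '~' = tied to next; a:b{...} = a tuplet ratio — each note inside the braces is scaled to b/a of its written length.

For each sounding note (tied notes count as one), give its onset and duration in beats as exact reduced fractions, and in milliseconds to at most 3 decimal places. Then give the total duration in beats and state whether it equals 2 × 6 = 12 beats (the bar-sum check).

1) 0.0ms=0b +1384.615ms=3b
2) 1384.615ms=3b +1780.22ms=27/7b
3) 3164.835ms=48/7b +395.604ms=6/7b
4) 3560.44ms=54/7b +395.604ms=6/7b
5) 3956.044ms=60/7b +395.604ms=6/7b
6) 4351.648ms=66/7b +395.604ms=6/7b
7) 4747.253ms=72/7b +197.802ms=3/7b
8) 4945.055ms=75/7b +197.802ms=3/7b
9) 5142.857ms=78/7b +395.604ms=6/7b
Σ=12b of 12 (130bpm 6/8) — PASS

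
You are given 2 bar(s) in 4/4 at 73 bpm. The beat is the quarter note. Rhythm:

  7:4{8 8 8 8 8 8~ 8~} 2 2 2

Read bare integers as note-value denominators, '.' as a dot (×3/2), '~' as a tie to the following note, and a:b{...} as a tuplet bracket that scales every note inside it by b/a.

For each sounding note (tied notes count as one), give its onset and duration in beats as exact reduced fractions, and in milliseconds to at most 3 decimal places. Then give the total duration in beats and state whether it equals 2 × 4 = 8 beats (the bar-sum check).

1) 0.0ms=0b +234.834ms=2/7b
2) 234.834ms=2/7b +234.834ms=2/7b
3) 469.667ms=4/7b +234.834ms=2/7b
4) 704.501ms=6/7b +234.834ms=2/7b
5) 939.335ms=8/7b +234.834ms=2/7b
6) 1174.168ms=10/7b +2113.503ms=18/7b
7) 3287.671ms=4b +1643.836ms=2b
8) 4931.507ms=6b +1643.836ms=2b
Σ=8b of 8 (73bpm 4/4) — PASS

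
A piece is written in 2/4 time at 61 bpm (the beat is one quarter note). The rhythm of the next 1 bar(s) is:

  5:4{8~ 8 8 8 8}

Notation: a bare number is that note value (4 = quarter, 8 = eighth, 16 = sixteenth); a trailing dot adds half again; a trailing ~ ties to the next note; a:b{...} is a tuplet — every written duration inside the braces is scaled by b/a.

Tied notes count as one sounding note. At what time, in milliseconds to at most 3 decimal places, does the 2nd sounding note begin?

1. 0.0ms @ 0 + 786.885ms (4/5)
2. 786.885ms @ 4/5 + 393.443ms (2/5)
3. 1180.328ms @ 6/5 + 393.443ms (2/5)
4. 1573.77ms @ 8/5 + 393.443ms (2/5)

note 2 onset = 4/5b = 786.885ms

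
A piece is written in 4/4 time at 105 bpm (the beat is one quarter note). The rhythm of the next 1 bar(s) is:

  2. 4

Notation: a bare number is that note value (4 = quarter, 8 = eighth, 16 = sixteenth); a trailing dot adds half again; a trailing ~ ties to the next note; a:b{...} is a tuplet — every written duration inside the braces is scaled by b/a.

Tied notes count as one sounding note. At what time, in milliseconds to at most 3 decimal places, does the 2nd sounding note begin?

note 2 onset = 3b = 1714.286ms

1. 0.0ms @ 0 + 1714.286ms (3)
2. 1714.286ms @ 3 + 571.429ms (1)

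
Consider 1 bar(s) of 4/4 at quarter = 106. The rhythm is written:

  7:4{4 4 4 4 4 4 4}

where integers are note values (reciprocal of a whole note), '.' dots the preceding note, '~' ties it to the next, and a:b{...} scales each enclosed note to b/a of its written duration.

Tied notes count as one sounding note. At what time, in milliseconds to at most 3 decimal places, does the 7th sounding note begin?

note 7 onset = 24/7b = 1940.701ms

1. 0.0ms @ 0 + 323.45ms (4/7)
2. 323.45ms @ 4/7 + 323.45ms (4/7)
3. 646.9ms @ 8/7 + 323.45ms (4/7)
4. 970.35ms @ 12/7 + 323.45ms (4/7)
5. 1293.801ms @ 16/7 + 323.45ms (4/7)
6. 1617.251ms @ 20/7 + 323.45ms (4/7)
7. 1940.701ms @ 24/7 + 323.45ms (4/7)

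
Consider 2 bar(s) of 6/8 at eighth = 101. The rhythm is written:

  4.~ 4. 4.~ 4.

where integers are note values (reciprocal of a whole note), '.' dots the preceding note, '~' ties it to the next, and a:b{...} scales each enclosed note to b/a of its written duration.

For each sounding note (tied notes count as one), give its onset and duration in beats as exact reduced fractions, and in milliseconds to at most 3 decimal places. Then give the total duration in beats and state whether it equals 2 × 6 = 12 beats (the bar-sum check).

1) 0.0ms=0b +3564.356ms=6b
2) 3564.356ms=6b +3564.356ms=6b
Σ=12b of 12 (101bpm 6/8) — PASS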